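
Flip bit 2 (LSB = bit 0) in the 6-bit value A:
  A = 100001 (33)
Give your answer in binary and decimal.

Mask = 1 << 2 = 000100
Bit 2 of A is 0; XOR with the mask flips it to 1.
  100001
^ 000100
--------
  100101

Answer: 100101 (37)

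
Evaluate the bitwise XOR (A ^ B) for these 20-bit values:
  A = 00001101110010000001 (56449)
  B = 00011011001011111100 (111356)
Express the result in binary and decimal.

Apply ^ to each column (1 where bits differ):
  00001101110010000001
^ 00011011001011111100
----------------------
  00010110111001111101

Answer: 00010110111001111101 (93821)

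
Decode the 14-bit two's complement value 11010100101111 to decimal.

MSB is 1, so the value is negative. Find the magnitude:
1. Invert bits:  00101011010000
2. Add 1:        00101011010001  = 2769
3. Apply sign:   -2769

Answer: -2769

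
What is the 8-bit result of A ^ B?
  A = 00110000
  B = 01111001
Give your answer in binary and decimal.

Apply ^ to each column (1 where bits differ):
  00110000
^ 01111001
----------
  01001001

Answer: 01001001 (73)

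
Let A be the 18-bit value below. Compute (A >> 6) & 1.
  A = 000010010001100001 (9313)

Bit 6 is the 7th from the right.
  000010010001100001
             ^
That bit is 1.

Answer: 1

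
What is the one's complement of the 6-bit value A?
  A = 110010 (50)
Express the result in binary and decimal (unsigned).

Flip each bit (0->1, 1->0):
  110010
  001101

Answer: 001101 (13)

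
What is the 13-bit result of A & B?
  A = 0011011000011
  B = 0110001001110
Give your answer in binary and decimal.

Apply & to each column (1 only where both bits are 1):
  0011011000011
& 0110001001110
---------------
  0010001000010

Answer: 0010001000010 (1090)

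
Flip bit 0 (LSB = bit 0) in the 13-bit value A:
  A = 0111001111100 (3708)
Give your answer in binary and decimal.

Mask = 1 << 0 = 0000000000001
Bit 0 of A is 0; XOR with the mask flips it to 1.
  0111001111100
^ 0000000000001
---------------
  0111001111101

Answer: 0111001111101 (3709)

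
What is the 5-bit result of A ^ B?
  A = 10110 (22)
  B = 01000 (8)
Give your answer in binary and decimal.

Apply ^ to each column (1 where bits differ):
  10110
^ 01000
-------
  11110

Answer: 11110 (30)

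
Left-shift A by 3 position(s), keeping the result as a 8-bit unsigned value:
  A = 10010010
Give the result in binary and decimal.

Shift left by 3: drop the top 3 bit(s), append 3 zero(s) on the right.
  10010010  ->  discard [100], keep [10010], append 000
= 10010000

Answer: 10010000 (144)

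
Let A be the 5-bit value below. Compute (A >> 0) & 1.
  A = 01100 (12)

Bit 0 is the 1st from the right.
  01100
      ^
That bit is 0.

Answer: 0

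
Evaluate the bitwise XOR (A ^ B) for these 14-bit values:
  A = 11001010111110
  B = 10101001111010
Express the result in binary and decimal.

Apply ^ to each column (1 where bits differ):
  11001010111110
^ 10101001111010
----------------
  01100011000100

Answer: 01100011000100 (6340)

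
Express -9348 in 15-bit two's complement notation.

1. Binary of +9348:  010010010000100
2. Invert bits:     101101101111011
3. Add 1:           101101101111100

Answer: 101101101111100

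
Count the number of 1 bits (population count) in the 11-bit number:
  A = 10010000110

10010000110
1-bits at positions (from bit 0 = LSB): 1, 2, 7, 10
Count = 4

Answer: 4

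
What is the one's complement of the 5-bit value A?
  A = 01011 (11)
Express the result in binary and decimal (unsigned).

Flip each bit (0->1, 1->0):
  01011
  10100

Answer: 10100 (20)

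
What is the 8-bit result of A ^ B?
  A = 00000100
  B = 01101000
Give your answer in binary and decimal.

Apply ^ to each column (1 where bits differ):
  00000100
^ 01101000
----------
  01101100

Answer: 01101100 (108)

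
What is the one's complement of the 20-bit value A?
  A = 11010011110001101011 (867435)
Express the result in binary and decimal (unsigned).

Flip each bit (0->1, 1->0):
  11010011110001101011
  00101100001110010100

Answer: 00101100001110010100 (181140)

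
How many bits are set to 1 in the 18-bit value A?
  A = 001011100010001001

001011100010001001
1-bits at positions (from bit 0 = LSB): 0, 3, 7, 11, 12, 13, 15
Count = 7

Answer: 7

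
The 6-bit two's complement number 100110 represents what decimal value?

MSB is 1, so the value is negative. Find the magnitude:
1. Invert bits:  011001
2. Add 1:        011010  = 26
3. Apply sign:   -26

Answer: -26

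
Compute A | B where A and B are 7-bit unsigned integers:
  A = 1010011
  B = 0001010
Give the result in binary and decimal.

Apply | to each column (1 where either bit is 1):
  1010011
| 0001010
---------
  1011011

Answer: 1011011 (91)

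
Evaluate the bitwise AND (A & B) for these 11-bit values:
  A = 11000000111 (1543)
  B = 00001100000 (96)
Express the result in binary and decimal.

Apply & to each column (1 only where both bits are 1):
  11000000111
& 00001100000
-------------
  00000000000

Answer: 00000000000 (0)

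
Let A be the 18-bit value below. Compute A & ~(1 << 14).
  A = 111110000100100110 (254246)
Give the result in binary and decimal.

Mask = ~(1 << 14) = 111011111111111111
Bit 14 of A is 1, so AND-ing with the mask clears it to 0.
  111110000100100110
& 111011111111111111
--------------------
  111010000100100110

Answer: 111010000100100110 (237862)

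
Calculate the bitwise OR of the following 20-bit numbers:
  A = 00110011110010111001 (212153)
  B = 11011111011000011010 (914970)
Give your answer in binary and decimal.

Apply | to each column (1 where either bit is 1):
  00110011110010111001
| 11011111011000011010
----------------------
  11111111111010111011

Answer: 11111111111010111011 (1048251)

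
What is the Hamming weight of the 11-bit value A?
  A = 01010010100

01010010100
1-bits at positions (from bit 0 = LSB): 2, 4, 7, 9
Count = 4

Answer: 4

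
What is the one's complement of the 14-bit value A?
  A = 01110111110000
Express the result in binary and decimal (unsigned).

Flip each bit (0->1, 1->0):
  01110111110000
  10001000001111

Answer: 10001000001111 (8719)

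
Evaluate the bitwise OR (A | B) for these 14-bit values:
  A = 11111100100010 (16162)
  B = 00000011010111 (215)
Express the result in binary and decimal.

Apply | to each column (1 where either bit is 1):
  11111100100010
| 00000011010111
----------------
  11111111110111

Answer: 11111111110111 (16375)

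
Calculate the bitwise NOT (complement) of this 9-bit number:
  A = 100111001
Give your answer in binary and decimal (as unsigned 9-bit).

Flip each bit (0->1, 1->0):
  100111001
  011000110

Answer: 011000110 (198)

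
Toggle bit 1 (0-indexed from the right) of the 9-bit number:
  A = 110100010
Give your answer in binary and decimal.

Mask = 1 << 1 = 000000010
Bit 1 of A is 1; XOR with the mask flips it to 0.
  110100010
^ 000000010
-----------
  110100000

Answer: 110100000 (416)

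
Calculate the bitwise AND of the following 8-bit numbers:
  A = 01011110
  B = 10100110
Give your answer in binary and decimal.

Apply & to each column (1 only where both bits are 1):
  01011110
& 10100110
----------
  00000110

Answer: 00000110 (6)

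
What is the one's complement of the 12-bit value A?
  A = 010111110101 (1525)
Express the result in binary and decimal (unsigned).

Flip each bit (0->1, 1->0):
  010111110101
  101000001010

Answer: 101000001010 (2570)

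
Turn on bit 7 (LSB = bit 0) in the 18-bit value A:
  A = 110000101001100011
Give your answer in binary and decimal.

Mask = 1 << 7 = 000000000010000000
Bit 7 of A is 0, so OR-ing with the mask flips it to 1.
  110000101001100011
| 000000000010000000
--------------------
  110000101011100011

Answer: 110000101011100011 (199395)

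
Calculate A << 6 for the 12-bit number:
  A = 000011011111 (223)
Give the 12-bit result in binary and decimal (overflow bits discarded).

Shift left by 6: drop the top 6 bit(s), append 6 zero(s) on the right.
  000011011111  ->  discard [000011], keep [011111], append 000000
= 011111000000

Answer: 011111000000 (1984)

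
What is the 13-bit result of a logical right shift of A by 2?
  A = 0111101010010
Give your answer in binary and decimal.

Logical shift right by 2: drop the bottom 2 bit(s), prepend 2 zero(s) on the left.
  0111101010010  ->  keep [01111010100], discard [10], prepend 00
= 0001111010100

Answer: 0001111010100 (980)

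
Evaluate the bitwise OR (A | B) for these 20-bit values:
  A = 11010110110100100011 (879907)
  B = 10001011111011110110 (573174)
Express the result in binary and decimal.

Apply | to each column (1 where either bit is 1):
  11010110110100100011
| 10001011111011110110
----------------------
  11011111111111110111

Answer: 11011111111111110111 (917495)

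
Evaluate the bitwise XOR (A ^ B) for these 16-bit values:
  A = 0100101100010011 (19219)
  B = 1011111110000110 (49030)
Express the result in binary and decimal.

Apply ^ to each column (1 where bits differ):
  0100101100010011
^ 1011111110000110
------------------
  1111010010010101

Answer: 1111010010010101 (62613)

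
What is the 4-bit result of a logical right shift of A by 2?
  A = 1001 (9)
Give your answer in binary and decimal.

Logical shift right by 2: drop the bottom 2 bit(s), prepend 2 zero(s) on the left.
  1001  ->  keep [10], discard [01], prepend 00
= 0010

Answer: 0010 (2)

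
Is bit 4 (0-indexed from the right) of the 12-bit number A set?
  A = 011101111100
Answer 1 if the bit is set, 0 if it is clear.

Bit 4 is the 5th from the right.
  011101111100
         ^
That bit is 1.

Answer: 1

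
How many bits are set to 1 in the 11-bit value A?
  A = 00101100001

00101100001
1-bits at positions (from bit 0 = LSB): 0, 5, 6, 8
Count = 4

Answer: 4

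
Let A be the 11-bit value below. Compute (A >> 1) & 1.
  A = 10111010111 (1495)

Bit 1 is the 2nd from the right.
  10111010111
           ^
That bit is 1.

Answer: 1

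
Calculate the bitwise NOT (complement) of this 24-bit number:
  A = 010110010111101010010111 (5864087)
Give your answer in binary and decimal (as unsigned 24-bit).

Flip each bit (0->1, 1->0):
  010110010111101010010111
  101001101000010101101000

Answer: 101001101000010101101000 (10913128)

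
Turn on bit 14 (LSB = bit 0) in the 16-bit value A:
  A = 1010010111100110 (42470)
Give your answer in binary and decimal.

Mask = 1 << 14 = 0100000000000000
Bit 14 of A is 0, so OR-ing with the mask flips it to 1.
  1010010111100110
| 0100000000000000
------------------
  1110010111100110

Answer: 1110010111100110 (58854)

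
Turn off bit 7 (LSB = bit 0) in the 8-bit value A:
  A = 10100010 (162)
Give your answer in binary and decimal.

Mask = ~(1 << 7) = 01111111
Bit 7 of A is 1, so AND-ing with the mask clears it to 0.
  10100010
& 01111111
----------
  00100010

Answer: 00100010 (34)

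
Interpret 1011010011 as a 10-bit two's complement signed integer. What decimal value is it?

MSB is 1, so the value is negative. Find the magnitude:
1. Invert bits:  0100101100
2. Add 1:        0100101101  = 301
3. Apply sign:   -301

Answer: -301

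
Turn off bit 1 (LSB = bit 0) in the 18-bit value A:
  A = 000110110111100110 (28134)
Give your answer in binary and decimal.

Mask = ~(1 << 1) = 111111111111111101
Bit 1 of A is 1, so AND-ing with the mask clears it to 0.
  000110110111100110
& 111111111111111101
--------------------
  000110110111100100

Answer: 000110110111100100 (28132)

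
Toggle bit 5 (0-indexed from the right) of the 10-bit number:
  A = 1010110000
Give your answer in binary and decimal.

Mask = 1 << 5 = 0000100000
Bit 5 of A is 1; XOR with the mask flips it to 0.
  1010110000
^ 0000100000
------------
  1010010000

Answer: 1010010000 (656)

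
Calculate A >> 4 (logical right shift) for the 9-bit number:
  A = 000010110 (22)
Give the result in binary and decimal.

Logical shift right by 4: drop the bottom 4 bit(s), prepend 4 zero(s) on the left.
  000010110  ->  keep [00001], discard [0110], prepend 0000
= 000000001

Answer: 000000001 (1)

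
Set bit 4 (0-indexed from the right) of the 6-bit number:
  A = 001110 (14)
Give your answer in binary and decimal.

Mask = 1 << 4 = 010000
Bit 4 of A is 0, so OR-ing with the mask flips it to 1.
  001110
| 010000
--------
  011110

Answer: 011110 (30)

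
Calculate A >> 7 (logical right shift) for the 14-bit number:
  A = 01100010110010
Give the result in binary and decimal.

Logical shift right by 7: drop the bottom 7 bit(s), prepend 7 zero(s) on the left.
  01100010110010  ->  keep [0110001], discard [0110010], prepend 0000000
= 00000000110001

Answer: 00000000110001 (49)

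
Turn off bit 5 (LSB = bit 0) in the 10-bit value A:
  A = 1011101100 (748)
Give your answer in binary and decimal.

Mask = ~(1 << 5) = 1111011111
Bit 5 of A is 1, so AND-ing with the mask clears it to 0.
  1011101100
& 1111011111
------------
  1011001100

Answer: 1011001100 (716)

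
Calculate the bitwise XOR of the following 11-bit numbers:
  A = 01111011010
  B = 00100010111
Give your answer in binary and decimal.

Apply ^ to each column (1 where bits differ):
  01111011010
^ 00100010111
-------------
  01011001101

Answer: 01011001101 (717)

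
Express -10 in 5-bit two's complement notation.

1. Binary of +10:  01010
2. Invert bits:     10101
3. Add 1:           10110

Answer: 10110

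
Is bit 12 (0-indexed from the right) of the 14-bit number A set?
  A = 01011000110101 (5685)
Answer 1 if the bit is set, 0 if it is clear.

Bit 12 is the 13th from the right.
  01011000110101
   ^
That bit is 1.

Answer: 1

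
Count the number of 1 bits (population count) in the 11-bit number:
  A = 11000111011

11000111011
1-bits at positions (from bit 0 = LSB): 0, 1, 3, 4, 5, 9, 10
Count = 7

Answer: 7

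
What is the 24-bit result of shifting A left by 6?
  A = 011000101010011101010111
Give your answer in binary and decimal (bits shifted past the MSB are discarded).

Shift left by 6: drop the top 6 bit(s), append 6 zero(s) on the right.
  011000101010011101010111  ->  discard [011000], keep [101010011101010111], append 000000
= 101010011101010111000000

Answer: 101010011101010111000000 (11130304)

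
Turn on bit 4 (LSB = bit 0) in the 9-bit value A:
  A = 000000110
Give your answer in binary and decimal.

Mask = 1 << 4 = 000010000
Bit 4 of A is 0, so OR-ing with the mask flips it to 1.
  000000110
| 000010000
-----------
  000010110

Answer: 000010110 (22)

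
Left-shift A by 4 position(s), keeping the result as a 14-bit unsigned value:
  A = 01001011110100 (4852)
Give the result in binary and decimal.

Shift left by 4: drop the top 4 bit(s), append 4 zero(s) on the right.
  01001011110100  ->  discard [0100], keep [1011110100], append 0000
= 10111101000000

Answer: 10111101000000 (12096)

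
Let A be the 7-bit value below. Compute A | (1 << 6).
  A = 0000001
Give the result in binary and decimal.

Mask = 1 << 6 = 1000000
Bit 6 of A is 0, so OR-ing with the mask flips it to 1.
  0000001
| 1000000
---------
  1000001

Answer: 1000001 (65)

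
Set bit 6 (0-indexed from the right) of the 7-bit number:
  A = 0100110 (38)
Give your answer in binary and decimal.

Mask = 1 << 6 = 1000000
Bit 6 of A is 0, so OR-ing with the mask flips it to 1.
  0100110
| 1000000
---------
  1100110

Answer: 1100110 (102)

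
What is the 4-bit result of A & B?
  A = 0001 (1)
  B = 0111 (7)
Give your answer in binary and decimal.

Apply & to each column (1 only where both bits are 1):
  0001
& 0111
------
  0001

Answer: 0001 (1)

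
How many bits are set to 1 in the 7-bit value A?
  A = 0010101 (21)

0010101
1-bits at positions (from bit 0 = LSB): 0, 2, 4
Count = 3

Answer: 3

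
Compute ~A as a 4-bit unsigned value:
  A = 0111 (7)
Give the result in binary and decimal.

Flip each bit (0->1, 1->0):
  0111
  1000

Answer: 1000 (8)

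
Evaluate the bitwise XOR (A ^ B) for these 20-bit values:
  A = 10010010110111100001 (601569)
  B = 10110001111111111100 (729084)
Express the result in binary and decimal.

Apply ^ to each column (1 where bits differ):
  10010010110111100001
^ 10110001111111111100
----------------------
  00100011001000011101

Answer: 00100011001000011101 (143901)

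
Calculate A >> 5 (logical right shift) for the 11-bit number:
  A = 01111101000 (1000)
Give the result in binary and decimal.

Logical shift right by 5: drop the bottom 5 bit(s), prepend 5 zero(s) on the left.
  01111101000  ->  keep [011111], discard [01000], prepend 00000
= 00000011111

Answer: 00000011111 (31)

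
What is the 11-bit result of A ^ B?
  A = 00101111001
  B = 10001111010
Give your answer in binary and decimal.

Apply ^ to each column (1 where bits differ):
  00101111001
^ 10001111010
-------------
  10100000011

Answer: 10100000011 (1283)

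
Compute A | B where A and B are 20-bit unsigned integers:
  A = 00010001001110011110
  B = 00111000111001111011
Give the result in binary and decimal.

Apply | to each column (1 where either bit is 1):
  00010001001110011110
| 00111000111001111011
----------------------
  00111001111111111111

Answer: 00111001111111111111 (237567)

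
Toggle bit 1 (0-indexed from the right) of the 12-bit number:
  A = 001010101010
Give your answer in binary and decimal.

Mask = 1 << 1 = 000000000010
Bit 1 of A is 1; XOR with the mask flips it to 0.
  001010101010
^ 000000000010
--------------
  001010101000

Answer: 001010101000 (680)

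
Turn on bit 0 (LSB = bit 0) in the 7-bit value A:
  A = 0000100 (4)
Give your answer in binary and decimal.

Mask = 1 << 0 = 0000001
Bit 0 of A is 0, so OR-ing with the mask flips it to 1.
  0000100
| 0000001
---------
  0000101

Answer: 0000101 (5)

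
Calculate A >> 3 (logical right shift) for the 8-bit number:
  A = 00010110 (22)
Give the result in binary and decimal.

Logical shift right by 3: drop the bottom 3 bit(s), prepend 3 zero(s) on the left.
  00010110  ->  keep [00010], discard [110], prepend 000
= 00000010

Answer: 00000010 (2)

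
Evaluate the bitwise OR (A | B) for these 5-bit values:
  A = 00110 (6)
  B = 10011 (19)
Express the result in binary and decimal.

Apply | to each column (1 where either bit is 1):
  00110
| 10011
-------
  10111

Answer: 10111 (23)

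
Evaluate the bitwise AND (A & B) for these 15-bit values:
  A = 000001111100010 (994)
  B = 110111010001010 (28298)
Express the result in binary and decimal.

Apply & to each column (1 only where both bits are 1):
  000001111100010
& 110111010001010
-----------------
  000001010000010

Answer: 000001010000010 (642)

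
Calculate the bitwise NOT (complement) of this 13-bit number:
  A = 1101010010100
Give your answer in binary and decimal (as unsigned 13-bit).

Flip each bit (0->1, 1->0):
  1101010010100
  0010101101011

Answer: 0010101101011 (1387)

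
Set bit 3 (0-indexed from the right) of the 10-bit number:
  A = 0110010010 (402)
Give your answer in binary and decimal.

Mask = 1 << 3 = 0000001000
Bit 3 of A is 0, so OR-ing with the mask flips it to 1.
  0110010010
| 0000001000
------------
  0110011010

Answer: 0110011010 (410)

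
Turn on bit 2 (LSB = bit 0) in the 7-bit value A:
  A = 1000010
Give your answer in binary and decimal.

Mask = 1 << 2 = 0000100
Bit 2 of A is 0, so OR-ing with the mask flips it to 1.
  1000010
| 0000100
---------
  1000110

Answer: 1000110 (70)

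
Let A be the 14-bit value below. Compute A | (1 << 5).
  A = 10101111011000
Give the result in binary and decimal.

Mask = 1 << 5 = 00000000100000
Bit 5 of A is 0, so OR-ing with the mask flips it to 1.
  10101111011000
| 00000000100000
----------------
  10101111111000

Answer: 10101111111000 (11256)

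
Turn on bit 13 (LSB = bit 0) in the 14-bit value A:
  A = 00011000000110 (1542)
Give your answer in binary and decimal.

Mask = 1 << 13 = 10000000000000
Bit 13 of A is 0, so OR-ing with the mask flips it to 1.
  00011000000110
| 10000000000000
----------------
  10011000000110

Answer: 10011000000110 (9734)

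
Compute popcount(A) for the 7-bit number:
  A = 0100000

0100000
1-bits at positions (from bit 0 = LSB): 5
Count = 1

Answer: 1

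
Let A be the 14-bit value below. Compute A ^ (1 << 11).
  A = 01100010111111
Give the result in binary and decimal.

Mask = 1 << 11 = 00100000000000
Bit 11 of A is 1; XOR with the mask flips it to 0.
  01100010111111
^ 00100000000000
----------------
  01000010111111

Answer: 01000010111111 (4287)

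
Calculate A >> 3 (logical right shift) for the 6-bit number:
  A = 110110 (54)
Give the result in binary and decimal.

Logical shift right by 3: drop the bottom 3 bit(s), prepend 3 zero(s) on the left.
  110110  ->  keep [110], discard [110], prepend 000
= 000110

Answer: 000110 (6)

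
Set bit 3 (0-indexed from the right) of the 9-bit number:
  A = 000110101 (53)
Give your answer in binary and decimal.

Mask = 1 << 3 = 000001000
Bit 3 of A is 0, so OR-ing with the mask flips it to 1.
  000110101
| 000001000
-----------
  000111101

Answer: 000111101 (61)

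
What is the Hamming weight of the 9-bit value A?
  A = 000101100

000101100
1-bits at positions (from bit 0 = LSB): 2, 3, 5
Count = 3

Answer: 3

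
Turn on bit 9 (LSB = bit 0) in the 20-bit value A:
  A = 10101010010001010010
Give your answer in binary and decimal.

Mask = 1 << 9 = 00000000001000000000
Bit 9 of A is 0, so OR-ing with the mask flips it to 1.
  10101010010001010010
| 00000000001000000000
----------------------
  10101010011001010010

Answer: 10101010011001010010 (697938)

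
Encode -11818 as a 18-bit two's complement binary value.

1. Binary of +11818:  000010111000101010
2. Invert bits:     111101000111010101
3. Add 1:           111101000111010110

Answer: 111101000111010110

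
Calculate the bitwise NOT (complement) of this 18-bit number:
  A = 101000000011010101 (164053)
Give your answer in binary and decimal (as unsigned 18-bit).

Flip each bit (0->1, 1->0):
  101000000011010101
  010111111100101010

Answer: 010111111100101010 (98090)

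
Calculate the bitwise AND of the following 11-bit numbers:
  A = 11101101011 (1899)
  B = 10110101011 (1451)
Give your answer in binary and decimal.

Apply & to each column (1 only where both bits are 1):
  11101101011
& 10110101011
-------------
  10100101011

Answer: 10100101011 (1323)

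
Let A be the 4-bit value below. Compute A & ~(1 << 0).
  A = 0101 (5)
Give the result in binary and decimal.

Mask = ~(1 << 0) = 1110
Bit 0 of A is 1, so AND-ing with the mask clears it to 0.
  0101
& 1110
------
  0100

Answer: 0100 (4)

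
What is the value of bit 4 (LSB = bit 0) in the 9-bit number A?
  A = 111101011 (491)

Bit 4 is the 5th from the right.
  111101011
      ^
That bit is 0.

Answer: 0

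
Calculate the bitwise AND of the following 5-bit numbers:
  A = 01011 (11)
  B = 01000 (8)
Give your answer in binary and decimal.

Apply & to each column (1 only where both bits are 1):
  01011
& 01000
-------
  01000

Answer: 01000 (8)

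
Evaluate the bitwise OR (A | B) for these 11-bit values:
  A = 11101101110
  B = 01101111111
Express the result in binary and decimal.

Apply | to each column (1 where either bit is 1):
  11101101110
| 01101111111
-------------
  11101111111

Answer: 11101111111 (1919)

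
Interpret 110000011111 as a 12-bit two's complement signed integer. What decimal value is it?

MSB is 1, so the value is negative. Find the magnitude:
1. Invert bits:  001111100000
2. Add 1:        001111100001  = 993
3. Apply sign:   -993

Answer: -993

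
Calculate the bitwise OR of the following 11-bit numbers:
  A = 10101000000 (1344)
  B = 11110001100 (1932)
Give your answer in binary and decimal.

Apply | to each column (1 where either bit is 1):
  10101000000
| 11110001100
-------------
  11111001100

Answer: 11111001100 (1996)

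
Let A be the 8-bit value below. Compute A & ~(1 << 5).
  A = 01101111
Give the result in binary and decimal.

Mask = ~(1 << 5) = 11011111
Bit 5 of A is 1, so AND-ing with the mask clears it to 0.
  01101111
& 11011111
----------
  01001111

Answer: 01001111 (79)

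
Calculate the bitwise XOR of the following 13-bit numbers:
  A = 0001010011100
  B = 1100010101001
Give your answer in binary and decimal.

Apply ^ to each column (1 where bits differ):
  0001010011100
^ 1100010101001
---------------
  1101000110101

Answer: 1101000110101 (6709)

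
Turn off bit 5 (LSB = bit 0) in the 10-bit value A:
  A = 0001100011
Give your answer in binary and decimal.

Mask = ~(1 << 5) = 1111011111
Bit 5 of A is 1, so AND-ing with the mask clears it to 0.
  0001100011
& 1111011111
------------
  0001000011

Answer: 0001000011 (67)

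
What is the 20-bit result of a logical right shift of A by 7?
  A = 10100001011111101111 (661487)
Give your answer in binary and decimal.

Logical shift right by 7: drop the bottom 7 bit(s), prepend 7 zero(s) on the left.
  10100001011111101111  ->  keep [1010000101111], discard [1101111], prepend 0000000
= 00000001010000101111

Answer: 00000001010000101111 (5167)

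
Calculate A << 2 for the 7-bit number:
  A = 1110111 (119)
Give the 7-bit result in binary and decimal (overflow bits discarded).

Shift left by 2: drop the top 2 bit(s), append 2 zero(s) on the right.
  1110111  ->  discard [11], keep [10111], append 00
= 1011100

Answer: 1011100 (92)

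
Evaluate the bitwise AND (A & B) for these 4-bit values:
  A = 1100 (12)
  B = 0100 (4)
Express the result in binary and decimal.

Apply & to each column (1 only where both bits are 1):
  1100
& 0100
------
  0100

Answer: 0100 (4)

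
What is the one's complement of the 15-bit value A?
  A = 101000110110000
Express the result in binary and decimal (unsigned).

Flip each bit (0->1, 1->0):
  101000110110000
  010111001001111

Answer: 010111001001111 (11855)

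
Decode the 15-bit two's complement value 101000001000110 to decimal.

MSB is 1, so the value is negative. Find the magnitude:
1. Invert bits:  010111110111001
2. Add 1:        010111110111010  = 12218
3. Apply sign:   -12218

Answer: -12218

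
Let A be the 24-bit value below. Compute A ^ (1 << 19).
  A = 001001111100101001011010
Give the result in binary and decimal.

Mask = 1 << 19 = 000010000000000000000000
Bit 19 of A is 0; XOR with the mask flips it to 1.
  001001111100101001011010
^ 000010000000000000000000
--------------------------
  001011111100101001011010

Answer: 001011111100101001011010 (3131994)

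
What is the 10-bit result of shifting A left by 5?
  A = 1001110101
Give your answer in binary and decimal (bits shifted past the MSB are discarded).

Shift left by 5: drop the top 5 bit(s), append 5 zero(s) on the right.
  1001110101  ->  discard [10011], keep [10101], append 00000
= 1010100000

Answer: 1010100000 (672)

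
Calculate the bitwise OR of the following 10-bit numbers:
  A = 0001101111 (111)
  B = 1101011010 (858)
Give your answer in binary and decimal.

Apply | to each column (1 where either bit is 1):
  0001101111
| 1101011010
------------
  1101111111

Answer: 1101111111 (895)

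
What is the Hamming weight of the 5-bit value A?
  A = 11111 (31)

11111
1-bits at positions (from bit 0 = LSB): 0, 1, 2, 3, 4
Count = 5

Answer: 5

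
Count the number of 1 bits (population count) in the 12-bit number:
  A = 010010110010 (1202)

010010110010
1-bits at positions (from bit 0 = LSB): 1, 4, 5, 7, 10
Count = 5

Answer: 5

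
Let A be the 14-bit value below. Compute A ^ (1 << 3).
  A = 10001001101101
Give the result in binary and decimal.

Mask = 1 << 3 = 00000000001000
Bit 3 of A is 1; XOR with the mask flips it to 0.
  10001001101101
^ 00000000001000
----------------
  10001001100101

Answer: 10001001100101 (8805)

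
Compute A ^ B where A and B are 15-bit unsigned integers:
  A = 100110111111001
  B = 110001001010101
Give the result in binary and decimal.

Apply ^ to each column (1 where bits differ):
  100110111111001
^ 110001001010101
-----------------
  010111110101100

Answer: 010111110101100 (12204)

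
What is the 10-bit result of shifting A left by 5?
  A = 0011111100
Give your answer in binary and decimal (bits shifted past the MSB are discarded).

Shift left by 5: drop the top 5 bit(s), append 5 zero(s) on the right.
  0011111100  ->  discard [00111], keep [11100], append 00000
= 1110000000

Answer: 1110000000 (896)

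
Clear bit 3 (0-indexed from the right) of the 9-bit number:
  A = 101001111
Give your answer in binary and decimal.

Mask = ~(1 << 3) = 111110111
Bit 3 of A is 1, so AND-ing with the mask clears it to 0.
  101001111
& 111110111
-----------
  101000111

Answer: 101000111 (327)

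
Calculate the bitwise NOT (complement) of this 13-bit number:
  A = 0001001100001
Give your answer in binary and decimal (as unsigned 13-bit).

Flip each bit (0->1, 1->0):
  0001001100001
  1110110011110

Answer: 1110110011110 (7582)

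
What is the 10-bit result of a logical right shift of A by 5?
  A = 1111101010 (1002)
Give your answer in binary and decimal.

Logical shift right by 5: drop the bottom 5 bit(s), prepend 5 zero(s) on the left.
  1111101010  ->  keep [11111], discard [01010], prepend 00000
= 0000011111

Answer: 0000011111 (31)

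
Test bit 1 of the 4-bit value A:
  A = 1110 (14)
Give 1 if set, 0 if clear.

Bit 1 is the 2nd from the right.
  1110
    ^
That bit is 1.

Answer: 1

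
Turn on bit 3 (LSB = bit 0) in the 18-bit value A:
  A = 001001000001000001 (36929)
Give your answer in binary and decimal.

Mask = 1 << 3 = 000000000000001000
Bit 3 of A is 0, so OR-ing with the mask flips it to 1.
  001001000001000001
| 000000000000001000
--------------------
  001001000001001001

Answer: 001001000001001001 (36937)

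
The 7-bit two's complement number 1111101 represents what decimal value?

MSB is 1, so the value is negative. Find the magnitude:
1. Invert bits:  0000010
2. Add 1:        0000011  = 3
3. Apply sign:   -3

Answer: -3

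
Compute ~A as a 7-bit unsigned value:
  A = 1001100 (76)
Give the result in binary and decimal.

Flip each bit (0->1, 1->0):
  1001100
  0110011

Answer: 0110011 (51)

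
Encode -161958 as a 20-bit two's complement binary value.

1. Binary of +161958:  00100111100010100110
2. Invert bits:     11011000011101011001
3. Add 1:           11011000011101011010

Answer: 11011000011101011010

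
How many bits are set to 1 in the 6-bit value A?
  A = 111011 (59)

111011
1-bits at positions (from bit 0 = LSB): 0, 1, 3, 4, 5
Count = 5

Answer: 5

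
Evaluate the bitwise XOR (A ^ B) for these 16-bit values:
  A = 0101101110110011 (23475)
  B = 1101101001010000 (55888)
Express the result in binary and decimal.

Apply ^ to each column (1 where bits differ):
  0101101110110011
^ 1101101001010000
------------------
  1000000111100011

Answer: 1000000111100011 (33251)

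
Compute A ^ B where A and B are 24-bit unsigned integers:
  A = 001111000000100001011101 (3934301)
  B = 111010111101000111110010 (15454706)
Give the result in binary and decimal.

Apply ^ to each column (1 where bits differ):
  001111000000100001011101
^ 111010111101000111110010
--------------------------
  110101111101100110101111

Answer: 110101111101100110101111 (14145967)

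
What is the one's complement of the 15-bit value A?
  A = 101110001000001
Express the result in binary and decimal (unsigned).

Flip each bit (0->1, 1->0):
  101110001000001
  010001110111110

Answer: 010001110111110 (9150)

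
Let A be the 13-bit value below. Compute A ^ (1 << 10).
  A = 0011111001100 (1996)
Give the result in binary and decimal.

Mask = 1 << 10 = 0010000000000
Bit 10 of A is 1; XOR with the mask flips it to 0.
  0011111001100
^ 0010000000000
---------------
  0001111001100

Answer: 0001111001100 (972)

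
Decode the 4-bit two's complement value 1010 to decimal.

MSB is 1, so the value is negative. Find the magnitude:
1. Invert bits:  0101
2. Add 1:        0110  = 6
3. Apply sign:   -6

Answer: -6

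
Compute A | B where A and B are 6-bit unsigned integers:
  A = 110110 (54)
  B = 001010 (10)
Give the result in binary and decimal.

Apply | to each column (1 where either bit is 1):
  110110
| 001010
--------
  111110

Answer: 111110 (62)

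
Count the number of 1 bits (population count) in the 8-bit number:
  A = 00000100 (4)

00000100
1-bits at positions (from bit 0 = LSB): 2
Count = 1

Answer: 1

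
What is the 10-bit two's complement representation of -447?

1. Binary of +447:  0110111111
2. Invert bits:     1001000000
3. Add 1:           1001000001

Answer: 1001000001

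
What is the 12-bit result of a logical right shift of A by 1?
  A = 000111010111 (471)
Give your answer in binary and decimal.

Logical shift right by 1: drop the bottom 1 bit(s), prepend 1 zero(s) on the left.
  000111010111  ->  keep [00011101011], discard [1], prepend 0
= 000011101011

Answer: 000011101011 (235)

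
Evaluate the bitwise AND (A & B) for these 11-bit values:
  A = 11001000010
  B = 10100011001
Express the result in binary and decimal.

Apply & to each column (1 only where both bits are 1):
  11001000010
& 10100011001
-------------
  10000000000

Answer: 10000000000 (1024)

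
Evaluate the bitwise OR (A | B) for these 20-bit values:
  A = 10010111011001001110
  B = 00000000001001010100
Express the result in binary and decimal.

Apply | to each column (1 where either bit is 1):
  10010111011001001110
| 00000000001001010100
----------------------
  10010111011001011110

Answer: 10010111011001011110 (620126)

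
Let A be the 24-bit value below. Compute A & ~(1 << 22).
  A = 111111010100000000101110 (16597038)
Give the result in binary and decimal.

Mask = ~(1 << 22) = 101111111111111111111111
Bit 22 of A is 1, so AND-ing with the mask clears it to 0.
  111111010100000000101110
& 101111111111111111111111
--------------------------
  101111010100000000101110

Answer: 101111010100000000101110 (12402734)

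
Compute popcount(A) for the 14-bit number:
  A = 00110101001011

00110101001011
1-bits at positions (from bit 0 = LSB): 0, 1, 3, 6, 8, 10, 11
Count = 7

Answer: 7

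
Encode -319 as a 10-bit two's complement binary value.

1. Binary of +319:  0100111111
2. Invert bits:     1011000000
3. Add 1:           1011000001

Answer: 1011000001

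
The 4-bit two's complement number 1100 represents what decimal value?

MSB is 1, so the value is negative. Find the magnitude:
1. Invert bits:  0011
2. Add 1:        0100  = 4
3. Apply sign:   -4

Answer: -4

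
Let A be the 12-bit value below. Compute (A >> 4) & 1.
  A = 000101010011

Bit 4 is the 5th from the right.
  000101010011
         ^
That bit is 1.

Answer: 1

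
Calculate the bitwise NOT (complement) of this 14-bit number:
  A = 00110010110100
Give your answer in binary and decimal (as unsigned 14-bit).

Flip each bit (0->1, 1->0):
  00110010110100
  11001101001011

Answer: 11001101001011 (13131)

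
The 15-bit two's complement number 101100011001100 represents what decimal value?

MSB is 1, so the value is negative. Find the magnitude:
1. Invert bits:  010011100110011
2. Add 1:        010011100110100  = 10036
3. Apply sign:   -10036

Answer: -10036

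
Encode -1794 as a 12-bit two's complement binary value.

1. Binary of +1794:  011100000010
2. Invert bits:     100011111101
3. Add 1:           100011111110

Answer: 100011111110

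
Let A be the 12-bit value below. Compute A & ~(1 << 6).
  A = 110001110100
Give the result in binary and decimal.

Mask = ~(1 << 6) = 111110111111
Bit 6 of A is 1, so AND-ing with the mask clears it to 0.
  110001110100
& 111110111111
--------------
  110000110100

Answer: 110000110100 (3124)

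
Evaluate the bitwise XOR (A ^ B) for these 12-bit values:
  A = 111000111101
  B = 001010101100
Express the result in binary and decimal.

Apply ^ to each column (1 where bits differ):
  111000111101
^ 001010101100
--------------
  110010010001

Answer: 110010010001 (3217)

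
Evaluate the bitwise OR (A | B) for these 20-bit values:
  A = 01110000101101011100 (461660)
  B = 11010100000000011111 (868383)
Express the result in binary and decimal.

Apply | to each column (1 where either bit is 1):
  01110000101101011100
| 11010100000000011111
----------------------
  11110100101101011111

Answer: 11110100101101011111 (1002335)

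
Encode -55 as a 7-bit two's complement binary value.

1. Binary of +55:  0110111
2. Invert bits:     1001000
3. Add 1:           1001001

Answer: 1001001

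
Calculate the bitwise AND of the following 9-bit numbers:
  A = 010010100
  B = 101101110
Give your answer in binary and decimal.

Apply & to each column (1 only where both bits are 1):
  010010100
& 101101110
-----------
  000000100

Answer: 000000100 (4)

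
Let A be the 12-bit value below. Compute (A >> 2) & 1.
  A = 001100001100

Bit 2 is the 3rd from the right.
  001100001100
           ^
That bit is 1.

Answer: 1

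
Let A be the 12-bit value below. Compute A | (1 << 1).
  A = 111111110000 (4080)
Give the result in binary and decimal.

Mask = 1 << 1 = 000000000010
Bit 1 of A is 0, so OR-ing with the mask flips it to 1.
  111111110000
| 000000000010
--------------
  111111110010

Answer: 111111110010 (4082)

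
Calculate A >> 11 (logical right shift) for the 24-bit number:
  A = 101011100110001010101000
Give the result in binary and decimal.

Logical shift right by 11: drop the bottom 11 bit(s), prepend 11 zero(s) on the left.
  101011100110001010101000  ->  keep [1010111001100], discard [01010101000], prepend 00000000000
= 000000000001010111001100

Answer: 000000000001010111001100 (5580)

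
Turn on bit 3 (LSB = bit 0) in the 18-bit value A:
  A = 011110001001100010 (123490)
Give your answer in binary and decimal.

Mask = 1 << 3 = 000000000000001000
Bit 3 of A is 0, so OR-ing with the mask flips it to 1.
  011110001001100010
| 000000000000001000
--------------------
  011110001001101010

Answer: 011110001001101010 (123498)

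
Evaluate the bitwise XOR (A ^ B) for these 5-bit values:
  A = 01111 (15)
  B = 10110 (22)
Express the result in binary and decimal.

Apply ^ to each column (1 where bits differ):
  01111
^ 10110
-------
  11001

Answer: 11001 (25)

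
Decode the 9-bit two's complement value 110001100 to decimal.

MSB is 1, so the value is negative. Find the magnitude:
1. Invert bits:  001110011
2. Add 1:        001110100  = 116
3. Apply sign:   -116

Answer: -116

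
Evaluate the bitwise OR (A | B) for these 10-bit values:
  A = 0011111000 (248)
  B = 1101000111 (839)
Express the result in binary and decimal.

Apply | to each column (1 where either bit is 1):
  0011111000
| 1101000111
------------
  1111111111

Answer: 1111111111 (1023)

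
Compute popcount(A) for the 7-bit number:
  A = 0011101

0011101
1-bits at positions (from bit 0 = LSB): 0, 2, 3, 4
Count = 4

Answer: 4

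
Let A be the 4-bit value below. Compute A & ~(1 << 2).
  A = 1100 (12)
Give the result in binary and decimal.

Mask = ~(1 << 2) = 1011
Bit 2 of A is 1, so AND-ing with the mask clears it to 0.
  1100
& 1011
------
  1000

Answer: 1000 (8)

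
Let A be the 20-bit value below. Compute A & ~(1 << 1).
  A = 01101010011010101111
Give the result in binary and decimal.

Mask = ~(1 << 1) = 11111111111111111101
Bit 1 of A is 1, so AND-ing with the mask clears it to 0.
  01101010011010101111
& 11111111111111111101
----------------------
  01101010011010101101

Answer: 01101010011010101101 (435885)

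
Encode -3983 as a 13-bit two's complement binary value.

1. Binary of +3983:  0111110001111
2. Invert bits:     1000001110000
3. Add 1:           1000001110001

Answer: 1000001110001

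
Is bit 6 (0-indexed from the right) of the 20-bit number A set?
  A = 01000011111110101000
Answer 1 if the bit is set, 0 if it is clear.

Bit 6 is the 7th from the right.
  01000011111110101000
               ^
That bit is 0.

Answer: 0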